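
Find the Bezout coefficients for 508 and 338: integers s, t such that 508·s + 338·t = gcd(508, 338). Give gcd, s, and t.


Euclidean algorithm on (508, 338) — divide until remainder is 0:
  508 = 1 · 338 + 170
  338 = 1 · 170 + 168
  170 = 1 · 168 + 2
  168 = 84 · 2 + 0
gcd(508, 338) = 2.
Track Bezout coefficients alongside the remainders: start with r₀ = 508 = a·1 + b·0 (s = 1, t = 0) and r₁ = 338 = a·0 + b·1 (s = 0, t = 1); each new remainder r_{k+1} = r_{k-1} − q_k·r_k inherits s_{k+1} = s_{k-1} − q_k·s_k, t_{k+1} = t_{k-1} − q_k·t_k, so r_k = a·s_k + b·t_k at every step:
  q = 1: r = 170, s = 1 − 1·0 = 1, t = 0 − 1·1 = -1  (check: 508·1 + 338·(-1) = 170)
  q = 1: r = 168, s = 0 − 1·1 = -1, t = 1 − 1·(-1) = 2  (check: 508·(-1) + 338·2 = 168)
  q = 1: r = 2, s = 1 − 1·(-1) = 2, t = -1 − 1·2 = -3  (check: 508·2 + 338·(-3) = 2)
The row with r = 2 (the gcd) gives the Bezout coefficients s = 2, t = -3.
Result: 508 · (2) + 338 · (-3) = 2.

gcd(508, 338) = 2; s = 2, t = -3 (check: 508·2 + 338·(-3) = 2).


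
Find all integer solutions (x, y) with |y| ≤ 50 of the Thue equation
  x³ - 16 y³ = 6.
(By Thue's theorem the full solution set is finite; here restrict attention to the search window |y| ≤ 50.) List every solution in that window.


The equation is x³ - 16y³ = 6. For fixed y, x³ = 16·y³ + 6, so a solution requires the RHS to be a perfect cube.
Strategy: iterate y from -50 to 50, compute RHS = 16·y³ + 6, and check whether it is a (positive or negative) perfect cube.
Check small values of y:
  y = 0: RHS = 6 is not a perfect cube.
  y = 1: RHS = 22 is not a perfect cube.
  y = -1: RHS = -10 is not a perfect cube.
  y = 2: RHS = 134 is not a perfect cube.
  y = -2: RHS = -122 is not a perfect cube.
  y = 3: RHS = 438 is not a perfect cube.
  y = -3: RHS = -426 is not a perfect cube.
Continuing the search up to |y| = 50 finds no solutions either.
No (x, y) in the scanned range satisfies the equation.

No integer solutions with |y| ≤ 50.


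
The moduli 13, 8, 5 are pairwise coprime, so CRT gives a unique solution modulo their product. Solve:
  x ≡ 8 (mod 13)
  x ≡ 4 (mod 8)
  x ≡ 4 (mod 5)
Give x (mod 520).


Moduli 13, 8, 5 are pairwise coprime; by CRT there is a unique solution modulo M = 13 · 8 · 5 = 520.
Solve pairwise, accumulating the modulus:
  Start with x ≡ 8 (mod 13).
  Combine with x ≡ 4 (mod 8): since gcd(13, 8) = 1, we get a unique residue mod 104.
    Write x = 8 + 13·t and substitute into x ≡ 4 (mod 8): 13·t ≡ 4 − 8 = -4 (mod 8).
    Reduce coefficients mod 8: 5·t ≡ 4 (mod 8).
    The inverse of 5 mod 8 is 5 (since 5·5 = 25 = 3·8 + 1), so t ≡ 5·4 = 20 ≡ 4 (mod 8).
    Then x = 8 + 13·4 = 60, valid modulo lcm(13, 8) = 104: x ≡ 60 (mod 104).
  Combine with x ≡ 4 (mod 5): since gcd(104, 5) = 1, we get a unique residue mod 520.
    Write x = 60 + 104·t and substitute into x ≡ 4 (mod 5): 104·t ≡ 4 − 60 = -56 (mod 5).
    Reduce coefficients mod 5: 4·t ≡ 4 (mod 5).
    The inverse of 4 mod 5 is 4 (since 4·4 = 16 = 3·5 + 1), so t ≡ 4·4 = 16 ≡ 1 (mod 5).
    Then x = 60 + 104·1 = 164, valid modulo lcm(104, 5) = 520: x ≡ 164 (mod 520).
Verify: 164 mod 13 = 8 ✓, 164 mod 8 = 4 ✓, 164 mod 5 = 4 ✓.

x ≡ 164 (mod 520).


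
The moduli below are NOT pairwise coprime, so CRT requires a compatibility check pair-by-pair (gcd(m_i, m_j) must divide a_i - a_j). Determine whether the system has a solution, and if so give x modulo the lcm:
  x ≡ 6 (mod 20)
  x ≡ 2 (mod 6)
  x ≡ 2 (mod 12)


Moduli 20, 6, 12 are not pairwise coprime, so CRT works modulo lcm(m_i) when all pairwise compatibility conditions hold.
Pairwise compatibility: gcd(m_i, m_j) must divide a_i - a_j for every pair.
Merge one congruence at a time:
  Start: x ≡ 6 (mod 20).
  Combine with x ≡ 2 (mod 6): gcd(20, 6) = 2; 2 - 6 = -4, which IS divisible by 2, so compatible.
    Write x = 6 + 20·t and substitute into x ≡ 2 (mod 6): 20·t ≡ 2 − 6 = -4 (mod 6).
    Divide the congruence (and modulus) by g = 2: 10·t ≡ -2 (mod 3).
    Reduce coefficients mod 3: 1·t ≡ 1 (mod 3).
    So t ≡ 1 (mod 3).
    Then x = 6 + 20·1 = 26, valid modulo lcm(20, 6) = 60: x ≡ 26 (mod 60).
  Combine with x ≡ 2 (mod 12): gcd(60, 12) = 12; 2 - 26 = -24, which IS divisible by 12, so compatible.
    Write x = 26 + 60·t and substitute into x ≡ 2 (mod 12): 60·t ≡ 2 − 26 = -24 (mod 12).
    Divide the congruence (and modulus) by g = 12: 5·t ≡ -2 (mod 1).
    Modulo 1 every t works; take t = 0.
    Then x = 26 + 60·0 = 26, valid modulo lcm(60, 12) = 60: x ≡ 26 (mod 60).
Verify: 26 mod 20 = 6, 26 mod 6 = 2, 26 mod 12 = 2.

x ≡ 26 (mod 60).


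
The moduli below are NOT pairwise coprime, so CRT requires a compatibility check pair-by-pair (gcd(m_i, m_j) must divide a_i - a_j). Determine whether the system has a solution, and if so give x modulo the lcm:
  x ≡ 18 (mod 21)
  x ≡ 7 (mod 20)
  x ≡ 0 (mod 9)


Moduli 21, 20, 9 are not pairwise coprime, so CRT works modulo lcm(m_i) when all pairwise compatibility conditions hold.
Pairwise compatibility: gcd(m_i, m_j) must divide a_i - a_j for every pair.
Merge one congruence at a time:
  Start: x ≡ 18 (mod 21).
  Combine with x ≡ 7 (mod 20): gcd(21, 20) = 1; 7 - 18 = -11, which IS divisible by 1, so compatible.
    Write x = 18 + 21·t and substitute into x ≡ 7 (mod 20): 21·t ≡ 7 − 18 = -11 (mod 20).
    Reduce coefficients mod 20: 1·t ≡ 9 (mod 20).
    So t ≡ 9 (mod 20).
    Then x = 18 + 21·9 = 207, valid modulo lcm(21, 20) = 420: x ≡ 207 (mod 420).
  Combine with x ≡ 0 (mod 9): gcd(420, 9) = 3; 0 - 207 = -207, which IS divisible by 3, so compatible.
    Write x = 207 + 420·t and substitute into x ≡ 0 (mod 9): 420·t ≡ 0 − 207 = -207 (mod 9).
    Divide the congruence (and modulus) by g = 3: 140·t ≡ -69 (mod 3).
    Reduce coefficients mod 3: 2·t ≡ 0 (mod 3).
    The inverse of 2 mod 3 is 2 (since 2·2 = 4 = 1·3 + 1), so t ≡ 2·0 = 0 ≡ 0 (mod 3).
    Then x = 207 + 420·0 = 207, valid modulo lcm(420, 9) = 1260: x ≡ 207 (mod 1260).
Verify: 207 mod 21 = 18, 207 mod 20 = 7, 207 mod 9 = 0.

x ≡ 207 (mod 1260).


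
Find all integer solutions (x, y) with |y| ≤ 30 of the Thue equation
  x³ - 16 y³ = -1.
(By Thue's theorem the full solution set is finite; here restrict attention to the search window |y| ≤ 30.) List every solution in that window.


The equation is x³ - 16y³ = -1. For fixed y, x³ = 16·y³ − 1, so a solution requires the RHS to be a perfect cube.
Strategy: iterate y from -30 to 30, compute RHS = 16·y³ − 1, and check whether it is a (positive or negative) perfect cube.
Check small values of y:
  y = 0: RHS = -1 = (-1)³ ⇒ x = -1 works.
  y = 1: RHS = 15 is not a perfect cube.
  y = -1: RHS = -17 is not a perfect cube.
  y = 2: RHS = 127 is not a perfect cube.
  y = -2: RHS = -129 is not a perfect cube.
  y = 3: RHS = 431 is not a perfect cube.
  y = -3: RHS = -433 is not a perfect cube.
Continuing the search up to |y| = 30 finds no further solutions beyond those listed.
Collected solutions: (-1, 0).

Solutions (with |y| ≤ 30): (-1, 0).


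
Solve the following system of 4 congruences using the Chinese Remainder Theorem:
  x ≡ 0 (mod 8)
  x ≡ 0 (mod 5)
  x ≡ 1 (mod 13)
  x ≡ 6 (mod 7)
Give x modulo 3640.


Product of moduli M = 8 · 5 · 13 · 7 = 3640.
Merge one congruence at a time:
  Start: x ≡ 0 (mod 8).
  Combine with x ≡ 0 (mod 5); new modulus lcm = 40.
    Write x = 0 + 8·t and substitute into x ≡ 0 (mod 5): 8·t ≡ 0 − 0 = 0 (mod 5).
    Reduce coefficients mod 5: 3·t ≡ 0 (mod 5).
    The inverse of 3 mod 5 is 2 (since 3·2 = 6 = 1·5 + 1), so t ≡ 2·0 = 0 ≡ 0 (mod 5).
    Then x = 0 + 8·0 = 0, valid modulo lcm(8, 5) = 40: x ≡ 0 (mod 40).
  Combine with x ≡ 1 (mod 13); new modulus lcm = 520.
    Write x = 0 + 40·t and substitute into x ≡ 1 (mod 13): 40·t ≡ 1 − 0 = 1 (mod 13).
    Reduce coefficients mod 13: 1·t ≡ 1 (mod 13).
    So t ≡ 1 (mod 13).
    Then x = 0 + 40·1 = 40, valid modulo lcm(40, 13) = 520: x ≡ 40 (mod 520).
  Combine with x ≡ 6 (mod 7); new modulus lcm = 3640.
    Write x = 40 + 520·t and substitute into x ≡ 6 (mod 7): 520·t ≡ 6 − 40 = -34 (mod 7).
    Reduce coefficients mod 7: 2·t ≡ 1 (mod 7).
    The inverse of 2 mod 7 is 4 (since 2·4 = 8 = 1·7 + 1), so t ≡ 4·1 = 4 ≡ 4 (mod 7).
    Then x = 40 + 520·4 = 2120, valid modulo lcm(520, 7) = 3640: x ≡ 2120 (mod 3640).
Verify against each original: 2120 mod 8 = 0, 2120 mod 5 = 0, 2120 mod 13 = 1, 2120 mod 7 = 6.

x ≡ 2120 (mod 3640).


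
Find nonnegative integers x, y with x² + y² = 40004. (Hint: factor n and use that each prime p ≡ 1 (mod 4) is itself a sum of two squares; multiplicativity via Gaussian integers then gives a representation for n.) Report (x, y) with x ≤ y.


Step 1: Factor n = 40004 = 2^2 · 73 · 137.
Step 2: Check the mod-4 condition on each prime factor: 2 = 2 (special); 73 ≡ 1 (mod 4), exponent 1; 137 ≡ 1 (mod 4), exponent 1.
All primes ≡ 3 (mod 4) appear to even exponent (or don't appear), so by the two-squares theorem n IS expressible as a sum of two squares.
Step 3: Build a representation. Group n = k² · m with k = 2 and m = 73 · 137 = 10001 (a product of primes ≡ 1 (mod 4)); a representation of m scales to one of n via (k·x)² + (k·y)² = k²(x² + y²). Each prime p ≡ 1 (mod 4) is itself a sum of two squares; find a² by testing p − a² for a perfect square:
  73: 73 − 1² = 72, 73 − 2² = 69, 73 − 3² = 64 = 8² ⇒ 73 = 3² + 8².
  137: 137 − 1² = 136, 137 − 2² = 133, 137 − 3² = 128, 137 − 4² = 121 = 11² ⇒ 137 = 4² + 11².
  Combine using the Brahmagupta–Fibonacci identity (a² + b²)(c² + d²) = (ac − bd)² + (ad + bc)² = (ac + bd)² + (ad − bc)²:
  73 · 137 = 10001: from (3² + 8²)(4² + 11²), take (3·4 − 8·11, 3·11 + 8·4) = (12 − 88, 33 + 32) = (-76, 65); dropping signs (only squares matter) gives (76, 65); check 76² + 65² = 5776 + 4225 = 10001 ✓.
  Scale by k = 2: (2·76, 2·65) = (152, 130).
Step 4: Order so x ≤ y and verify: 130² + 152² = 16900 + 23104 = 40004 = n. ✓

n = 40004 = 130² + 152² (one valid representation with x ≤ y).


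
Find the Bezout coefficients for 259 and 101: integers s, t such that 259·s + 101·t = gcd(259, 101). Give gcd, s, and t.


Euclidean algorithm on (259, 101) — divide until remainder is 0:
  259 = 2 · 101 + 57
  101 = 1 · 57 + 44
  57 = 1 · 44 + 13
  44 = 3 · 13 + 5
  13 = 2 · 5 + 3
  5 = 1 · 3 + 2
  3 = 1 · 2 + 1
  2 = 2 · 1 + 0
gcd(259, 101) = 1.
Track Bezout coefficients alongside the remainders: start with r₀ = 259 = a·1 + b·0 (s = 1, t = 0) and r₁ = 101 = a·0 + b·1 (s = 0, t = 1); each new remainder r_{k+1} = r_{k-1} − q_k·r_k inherits s_{k+1} = s_{k-1} − q_k·s_k, t_{k+1} = t_{k-1} − q_k·t_k, so r_k = a·s_k + b·t_k at every step:
  q = 2: r = 57, s = 1 − 2·0 = 1, t = 0 − 2·1 = -2  (check: 259·1 + 101·(-2) = 57)
  q = 1: r = 44, s = 0 − 1·1 = -1, t = 1 − 1·(-2) = 3  (check: 259·(-1) + 101·3 = 44)
  q = 1: r = 13, s = 1 − 1·(-1) = 2, t = -2 − 1·3 = -5  (check: 259·2 + 101·(-5) = 13)
  q = 3: r = 5, s = -1 − 3·2 = -7, t = 3 − 3·(-5) = 18  (check: 259·(-7) + 101·18 = 5)
  q = 2: r = 3, s = 2 − 2·(-7) = 16, t = -5 − 2·18 = -41  (check: 259·16 + 101·(-41) = 3)
  q = 1: r = 2, s = -7 − 1·16 = -23, t = 18 − 1·(-41) = 59  (check: 259·(-23) + 101·59 = 2)
  q = 1: r = 1, s = 16 − 1·(-23) = 39, t = -41 − 1·59 = -100  (check: 259·39 + 101·(-100) = 1)
The row with r = 1 (the gcd) gives the Bezout coefficients s = 39, t = -100.
Result: 259 · (39) + 101 · (-100) = 1.

gcd(259, 101) = 1; s = 39, t = -100 (check: 259·39 + 101·(-100) = 1).


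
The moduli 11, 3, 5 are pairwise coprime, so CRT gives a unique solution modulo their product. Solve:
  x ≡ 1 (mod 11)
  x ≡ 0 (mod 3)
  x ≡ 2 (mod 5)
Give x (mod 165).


Moduli 11, 3, 5 are pairwise coprime; by CRT there is a unique solution modulo M = 11 · 3 · 5 = 165.
Solve pairwise, accumulating the modulus:
  Start with x ≡ 1 (mod 11).
  Combine with x ≡ 0 (mod 3): since gcd(11, 3) = 1, we get a unique residue mod 33.
    Write x = 1 + 11·t and substitute into x ≡ 0 (mod 3): 11·t ≡ 0 − 1 = -1 (mod 3).
    Reduce coefficients mod 3: 2·t ≡ 2 (mod 3).
    The inverse of 2 mod 3 is 2 (since 2·2 = 4 = 1·3 + 1), so t ≡ 2·2 = 4 ≡ 1 (mod 3).
    Then x = 1 + 11·1 = 12, valid modulo lcm(11, 3) = 33: x ≡ 12 (mod 33).
  Combine with x ≡ 2 (mod 5): since gcd(33, 5) = 1, we get a unique residue mod 165.
    Write x = 12 + 33·t and substitute into x ≡ 2 (mod 5): 33·t ≡ 2 − 12 = -10 (mod 5).
    Reduce coefficients mod 5: 3·t ≡ 0 (mod 5).
    The inverse of 3 mod 5 is 2 (since 3·2 = 6 = 1·5 + 1), so t ≡ 2·0 = 0 ≡ 0 (mod 5).
    Then x = 12 + 33·0 = 12, valid modulo lcm(33, 5) = 165: x ≡ 12 (mod 165).
Verify: 12 mod 11 = 1 ✓, 12 mod 3 = 0 ✓, 12 mod 5 = 2 ✓.

x ≡ 12 (mod 165).


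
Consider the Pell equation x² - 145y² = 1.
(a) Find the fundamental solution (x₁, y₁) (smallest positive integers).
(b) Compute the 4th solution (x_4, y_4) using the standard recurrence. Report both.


Step 1: Find the fundamental solution (x₁, y₁) of x² - 145y² = 1.
  Expand √145 as a continued fraction. a₀ = ⌊√145⌋ = 12; iterate m_{k+1} = d_k·a_k − m_k, d_{k+1} = (145 − m_{k+1}²)/d_k, a_{k+1} = ⌊(a₀ + m_{k+1})/d_{k+1}⌋ (starting m₀ = 0, d₀ = 1), with convergents p_k = a_k·p_{k-1} + p_{k-2}, q_k = a_k·q_{k-1} + q_{k-2} (p₋₁ = 1, q₋₁ = 0):
  k = 0: a₀ = 12; p₀/q₀ = 12/1; p₀² − 145·q₀² = 144 − 145 = -1.
  k = 1: m = 12, d = 1, a = ⌊(12 + 12)/1⌋ = 24; p/q = (24·12 + 1)/(24·1 + 0) = 289/24; p² − 145·q² = 83521 − 83520 = 1.
  The first convergent with p² − 145·q² = 1 gives the fundamental solution (x₁, y₁) = (289, 24).
Step 2: Apply the recurrence (x_{n+1}, y_{n+1}) = (x₁x_n + 145y₁y_n, x₁y_n + y₁x_n) repeatedly.
  From (x_1, y_1) = (289, 24): x_2 = 289·289 + 145·24·24 = 167041; y_2 = 289·24 + 24·289 = 13872.
  From (x_2, y_2) = (167041, 13872): x_3 = 289·167041 + 145·24·13872 = 96549409; y_3 = 289·13872 + 24·167041 = 8017992.
  From (x_3, y_3) = (96549409, 8017992): x_4 = 289·96549409 + 145·24·8017992 = 55805391361; y_4 = 289·8017992 + 24·96549409 = 4634385504.
Step 3: Verify x_4² - 145·y_4² = 3114241704954373432321 - 3114241704954373432320 = 1 (should be 1). ✓

(x_1, y_1) = (289, 24); (x_4, y_4) = (55805391361, 4634385504).


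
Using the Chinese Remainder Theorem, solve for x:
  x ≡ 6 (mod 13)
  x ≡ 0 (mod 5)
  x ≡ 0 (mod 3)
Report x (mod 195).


Moduli 13, 5, 3 are pairwise coprime; by CRT there is a unique solution modulo M = 13 · 5 · 3 = 195.
Solve pairwise, accumulating the modulus:
  Start with x ≡ 6 (mod 13).
  Combine with x ≡ 0 (mod 5): since gcd(13, 5) = 1, we get a unique residue mod 65.
    Write x = 6 + 13·t and substitute into x ≡ 0 (mod 5): 13·t ≡ 0 − 6 = -6 (mod 5).
    Reduce coefficients mod 5: 3·t ≡ 4 (mod 5).
    The inverse of 3 mod 5 is 2 (since 3·2 = 6 = 1·5 + 1), so t ≡ 2·4 = 8 ≡ 3 (mod 5).
    Then x = 6 + 13·3 = 45, valid modulo lcm(13, 5) = 65: x ≡ 45 (mod 65).
  Combine with x ≡ 0 (mod 3): since gcd(65, 3) = 1, we get a unique residue mod 195.
    Write x = 45 + 65·t and substitute into x ≡ 0 (mod 3): 65·t ≡ 0 − 45 = -45 (mod 3).
    Reduce coefficients mod 3: 2·t ≡ 0 (mod 3).
    The inverse of 2 mod 3 is 2 (since 2·2 = 4 = 1·3 + 1), so t ≡ 2·0 = 0 ≡ 0 (mod 3).
    Then x = 45 + 65·0 = 45, valid modulo lcm(65, 3) = 195: x ≡ 45 (mod 195).
Verify: 45 mod 13 = 6 ✓, 45 mod 5 = 0 ✓, 45 mod 3 = 0 ✓.

x ≡ 45 (mod 195).


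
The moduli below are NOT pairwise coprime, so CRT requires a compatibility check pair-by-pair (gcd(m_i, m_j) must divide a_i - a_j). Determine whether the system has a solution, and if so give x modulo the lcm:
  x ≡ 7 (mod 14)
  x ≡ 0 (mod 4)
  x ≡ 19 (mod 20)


Moduli 14, 4, 20 are not pairwise coprime, so CRT works modulo lcm(m_i) when all pairwise compatibility conditions hold.
Pairwise compatibility: gcd(m_i, m_j) must divide a_i - a_j for every pair.
Merge one congruence at a time:
  Start: x ≡ 7 (mod 14).
  Combine with x ≡ 0 (mod 4): gcd(14, 4) = 2, and 0 - 7 = -7 is NOT divisible by 2.
    ⇒ system is inconsistent (no integer solution).

No solution (the system is inconsistent).


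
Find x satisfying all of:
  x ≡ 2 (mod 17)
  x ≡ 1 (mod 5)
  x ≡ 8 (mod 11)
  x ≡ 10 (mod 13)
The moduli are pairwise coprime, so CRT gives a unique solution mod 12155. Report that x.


Product of moduli M = 17 · 5 · 11 · 13 = 12155.
Merge one congruence at a time:
  Start: x ≡ 2 (mod 17).
  Combine with x ≡ 1 (mod 5); new modulus lcm = 85.
    Write x = 2 + 17·t and substitute into x ≡ 1 (mod 5): 17·t ≡ 1 − 2 = -1 (mod 5).
    Reduce coefficients mod 5: 2·t ≡ 4 (mod 5).
    The inverse of 2 mod 5 is 3 (since 2·3 = 6 = 1·5 + 1), so t ≡ 3·4 = 12 ≡ 2 (mod 5).
    Then x = 2 + 17·2 = 36, valid modulo lcm(17, 5) = 85: x ≡ 36 (mod 85).
  Combine with x ≡ 8 (mod 11); new modulus lcm = 935.
    Write x = 36 + 85·t and substitute into x ≡ 8 (mod 11): 85·t ≡ 8 − 36 = -28 (mod 11).
    Reduce coefficients mod 11: 8·t ≡ 5 (mod 11).
    The inverse of 8 mod 11 is 7 (since 8·7 = 56 = 5·11 + 1), so t ≡ 7·5 = 35 ≡ 2 (mod 11).
    Then x = 36 + 85·2 = 206, valid modulo lcm(85, 11) = 935: x ≡ 206 (mod 935).
  Combine with x ≡ 10 (mod 13); new modulus lcm = 12155.
    Write x = 206 + 935·t and substitute into x ≡ 10 (mod 13): 935·t ≡ 10 − 206 = -196 (mod 13).
    Reduce coefficients mod 13: 12·t ≡ 12 (mod 13).
    The inverse of 12 mod 13 is 12 (since 12·12 = 144 = 11·13 + 1), so t ≡ 12·12 = 144 ≡ 1 (mod 13).
    Then x = 206 + 935·1 = 1141, valid modulo lcm(935, 13) = 12155: x ≡ 1141 (mod 12155).
Verify against each original: 1141 mod 17 = 2, 1141 mod 5 = 1, 1141 mod 11 = 8, 1141 mod 13 = 10.

x ≡ 1141 (mod 12155).


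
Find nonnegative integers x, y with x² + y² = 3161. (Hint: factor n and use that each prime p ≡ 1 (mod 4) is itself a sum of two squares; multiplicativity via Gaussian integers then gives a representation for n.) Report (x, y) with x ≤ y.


Step 1: Factor n = 3161 = 29 · 109.
Step 2: Check the mod-4 condition on each prime factor: 29 ≡ 1 (mod 4), exponent 1; 109 ≡ 1 (mod 4), exponent 1.
All primes ≡ 3 (mod 4) appear to even exponent (or don't appear), so by the two-squares theorem n IS expressible as a sum of two squares.
Step 3: Build a representation. Here n = 29 · 109 is a product of primes ≡ 1 (mod 4). Each prime p ≡ 1 (mod 4) is itself a sum of two squares; find a² by testing p − a² for a perfect square:
  29: 29 − 1² = 28, 29 − 2² = 25 = 5² ⇒ 29 = 2² + 5².
  109: 109 − 1² = 108, 109 − 2² = 105, 109 − 3² = 100 = 10² ⇒ 109 = 3² + 10².
  Combine using the Brahmagupta–Fibonacci identity (a² + b²)(c² + d²) = (ac − bd)² + (ad + bc)² = (ac + bd)² + (ad − bc)²:
  29 · 109 = 3161: from (2² + 5²)(3² + 10²), take (2·3 − 5·10, 2·10 + 5·3) = (6 − 50, 20 + 15) = (-44, 35); dropping signs (only squares matter) gives (44, 35); check 44² + 35² = 1936 + 1225 = 3161 ✓.
Step 4: Order so x ≤ y and verify: 35² + 44² = 1225 + 1936 = 3161 = n. ✓

n = 3161 = 35² + 44² (one valid representation with x ≤ y).


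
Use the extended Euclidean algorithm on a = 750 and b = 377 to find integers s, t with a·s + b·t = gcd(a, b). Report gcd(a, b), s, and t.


Euclidean algorithm on (750, 377) — divide until remainder is 0:
  750 = 1 · 377 + 373
  377 = 1 · 373 + 4
  373 = 93 · 4 + 1
  4 = 4 · 1 + 0
gcd(750, 377) = 1.
Track Bezout coefficients alongside the remainders: start with r₀ = 750 = a·1 + b·0 (s = 1, t = 0) and r₁ = 377 = a·0 + b·1 (s = 0, t = 1); each new remainder r_{k+1} = r_{k-1} − q_k·r_k inherits s_{k+1} = s_{k-1} − q_k·s_k, t_{k+1} = t_{k-1} − q_k·t_k, so r_k = a·s_k + b·t_k at every step:
  q = 1: r = 373, s = 1 − 1·0 = 1, t = 0 − 1·1 = -1  (check: 750·1 + 377·(-1) = 373)
  q = 1: r = 4, s = 0 − 1·1 = -1, t = 1 − 1·(-1) = 2  (check: 750·(-1) + 377·2 = 4)
  q = 93: r = 1, s = 1 − 93·(-1) = 94, t = -1 − 93·2 = -187  (check: 750·94 + 377·(-187) = 1)
The row with r = 1 (the gcd) gives the Bezout coefficients s = 94, t = -187.
Result: 750 · (94) + 377 · (-187) = 1.

gcd(750, 377) = 1; s = 94, t = -187 (check: 750·94 + 377·(-187) = 1).


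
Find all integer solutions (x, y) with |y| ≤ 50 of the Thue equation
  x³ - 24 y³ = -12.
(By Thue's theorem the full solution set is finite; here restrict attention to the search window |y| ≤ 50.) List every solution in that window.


The equation is x³ - 24y³ = -12. For fixed y, x³ = 24·y³ − 12, so a solution requires the RHS to be a perfect cube.
Strategy: iterate y from -50 to 50, compute RHS = 24·y³ − 12, and check whether it is a (positive or negative) perfect cube.
Check small values of y:
  y = 0: RHS = -12 is not a perfect cube.
  y = 1: RHS = 12 is not a perfect cube.
  y = -1: RHS = -36 is not a perfect cube.
  y = 2: RHS = 180 is not a perfect cube.
  y = -2: RHS = -204 is not a perfect cube.
  y = 3: RHS = 636 is not a perfect cube.
  y = -3: RHS = -660 is not a perfect cube.
Continuing the search up to |y| = 50 finds no solutions either.
No (x, y) in the scanned range satisfies the equation.

No integer solutions with |y| ≤ 50.


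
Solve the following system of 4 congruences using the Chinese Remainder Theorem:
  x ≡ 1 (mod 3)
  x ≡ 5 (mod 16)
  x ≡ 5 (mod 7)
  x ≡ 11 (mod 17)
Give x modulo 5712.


Product of moduli M = 3 · 16 · 7 · 17 = 5712.
Merge one congruence at a time:
  Start: x ≡ 1 (mod 3).
  Combine with x ≡ 5 (mod 16); new modulus lcm = 48.
    Write x = 1 + 3·t and substitute into x ≡ 5 (mod 16): 3·t ≡ 5 − 1 = 4 (mod 16).
    The inverse of 3 mod 16 is 11 (since 3·11 = 33 = 2·16 + 1), so t ≡ 11·4 = 44 ≡ 12 (mod 16).
    Then x = 1 + 3·12 = 37, valid modulo lcm(3, 16) = 48: x ≡ 37 (mod 48).
  Combine with x ≡ 5 (mod 7); new modulus lcm = 336.
    Write x = 37 + 48·t and substitute into x ≡ 5 (mod 7): 48·t ≡ 5 − 37 = -32 (mod 7).
    Reduce coefficients mod 7: 6·t ≡ 3 (mod 7).
    The inverse of 6 mod 7 is 6 (since 6·6 = 36 = 5·7 + 1), so t ≡ 6·3 = 18 ≡ 4 (mod 7).
    Then x = 37 + 48·4 = 229, valid modulo lcm(48, 7) = 336: x ≡ 229 (mod 336).
  Combine with x ≡ 11 (mod 17); new modulus lcm = 5712.
    Write x = 229 + 336·t and substitute into x ≡ 11 (mod 17): 336·t ≡ 11 − 229 = -218 (mod 17).
    Reduce coefficients mod 17: 13·t ≡ 3 (mod 17).
    The inverse of 13 mod 17 is 4 (since 13·4 = 52 = 3·17 + 1), so t ≡ 4·3 = 12 ≡ 12 (mod 17).
    Then x = 229 + 336·12 = 4261, valid modulo lcm(336, 17) = 5712: x ≡ 4261 (mod 5712).
Verify against each original: 4261 mod 3 = 1, 4261 mod 16 = 5, 4261 mod 7 = 5, 4261 mod 17 = 11.

x ≡ 4261 (mod 5712).


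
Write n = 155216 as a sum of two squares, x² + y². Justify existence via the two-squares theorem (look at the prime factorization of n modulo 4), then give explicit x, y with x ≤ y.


Step 1: Factor n = 155216 = 2^4 · 89 · 109.
Step 2: Check the mod-4 condition on each prime factor: 2 = 2 (special); 89 ≡ 1 (mod 4), exponent 1; 109 ≡ 1 (mod 4), exponent 1.
All primes ≡ 3 (mod 4) appear to even exponent (or don't appear), so by the two-squares theorem n IS expressible as a sum of two squares.
Step 3: Build a representation. Group n = k² · m with k = 4 and m = 89 · 109 = 9701 (a product of primes ≡ 1 (mod 4)); a representation of m scales to one of n via (k·x)² + (k·y)² = k²(x² + y²). Each prime p ≡ 1 (mod 4) is itself a sum of two squares; find a² by testing p − a² for a perfect square:
  89: 89 − 1² = 88, 89 − 2² = 85, 89 − 3² = 80, 89 − 4² = 73, 89 − 5² = 64 = 8² ⇒ 89 = 5² + 8².
  109: 109 − 1² = 108, 109 − 2² = 105, 109 − 3² = 100 = 10² ⇒ 109 = 3² + 10².
  Combine using the Brahmagupta–Fibonacci identity (a² + b²)(c² + d²) = (ac − bd)² + (ad + bc)² = (ac + bd)² + (ad − bc)²:
  89 · 109 = 9701: from (5² + 8²)(3² + 10²), take (5·3 − 8·10, 5·10 + 8·3) = (15 − 80, 50 + 24) = (-65, 74); dropping signs (only squares matter) gives (65, 74); check 65² + 74² = 4225 + 5476 = 9701 ✓.
  Scale by k = 4: (4·65, 4·74) = (260, 296).
Step 4: Order so x ≤ y and verify: 260² + 296² = 67600 + 87616 = 155216 = n. ✓

n = 155216 = 260² + 296² (one valid representation with x ≤ y).


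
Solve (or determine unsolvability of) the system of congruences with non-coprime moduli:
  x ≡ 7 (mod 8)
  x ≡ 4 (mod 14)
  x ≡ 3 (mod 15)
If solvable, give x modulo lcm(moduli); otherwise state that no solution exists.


Moduli 8, 14, 15 are not pairwise coprime, so CRT works modulo lcm(m_i) when all pairwise compatibility conditions hold.
Pairwise compatibility: gcd(m_i, m_j) must divide a_i - a_j for every pair.
Merge one congruence at a time:
  Start: x ≡ 7 (mod 8).
  Combine with x ≡ 4 (mod 14): gcd(8, 14) = 2, and 4 - 7 = -3 is NOT divisible by 2.
    ⇒ system is inconsistent (no integer solution).

No solution (the system is inconsistent).


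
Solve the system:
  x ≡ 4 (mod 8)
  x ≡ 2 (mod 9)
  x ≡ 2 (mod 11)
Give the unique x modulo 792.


Moduli 8, 9, 11 are pairwise coprime; by CRT there is a unique solution modulo M = 8 · 9 · 11 = 792.
Solve pairwise, accumulating the modulus:
  Start with x ≡ 4 (mod 8).
  Combine with x ≡ 2 (mod 9): since gcd(8, 9) = 1, we get a unique residue mod 72.
    Write x = 4 + 8·t and substitute into x ≡ 2 (mod 9): 8·t ≡ 2 − 4 = -2 (mod 9).
    Reduce coefficients mod 9: 8·t ≡ 7 (mod 9).
    The inverse of 8 mod 9 is 8 (since 8·8 = 64 = 7·9 + 1), so t ≡ 8·7 = 56 ≡ 2 (mod 9).
    Then x = 4 + 8·2 = 20, valid modulo lcm(8, 9) = 72: x ≡ 20 (mod 72).
  Combine with x ≡ 2 (mod 11): since gcd(72, 11) = 1, we get a unique residue mod 792.
    Write x = 20 + 72·t and substitute into x ≡ 2 (mod 11): 72·t ≡ 2 − 20 = -18 (mod 11).
    Reduce coefficients mod 11: 6·t ≡ 4 (mod 11).
    The inverse of 6 mod 11 is 2 (since 6·2 = 12 = 1·11 + 1), so t ≡ 2·4 = 8 ≡ 8 (mod 11).
    Then x = 20 + 72·8 = 596, valid modulo lcm(72, 11) = 792: x ≡ 596 (mod 792).
Verify: 596 mod 8 = 4 ✓, 596 mod 9 = 2 ✓, 596 mod 11 = 2 ✓.

x ≡ 596 (mod 792).


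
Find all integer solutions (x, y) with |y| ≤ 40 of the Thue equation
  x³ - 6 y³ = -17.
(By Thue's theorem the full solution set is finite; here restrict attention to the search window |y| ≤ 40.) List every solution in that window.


The equation is x³ - 6y³ = -17. For fixed y, x³ = 6·y³ − 17, so a solution requires the RHS to be a perfect cube.
Strategy: iterate y from -40 to 40, compute RHS = 6·y³ − 17, and check whether it is a (positive or negative) perfect cube.
Check small values of y:
  y = 0: RHS = -17 is not a perfect cube.
  y = 1: RHS = -11 is not a perfect cube.
  y = -1: RHS = -23 is not a perfect cube.
  y = 2: RHS = 31 is not a perfect cube.
  y = -2: RHS = -65 is not a perfect cube.
  y = 3: RHS = 145 is not a perfect cube.
  y = -3: RHS = -179 is not a perfect cube.
Continuing the search up to |y| = 40 finds no solutions either.
No (x, y) in the scanned range satisfies the equation.

No integer solutions with |y| ≤ 40.


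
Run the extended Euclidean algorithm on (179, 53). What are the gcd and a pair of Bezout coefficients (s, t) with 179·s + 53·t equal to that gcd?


Euclidean algorithm on (179, 53) — divide until remainder is 0:
  179 = 3 · 53 + 20
  53 = 2 · 20 + 13
  20 = 1 · 13 + 7
  13 = 1 · 7 + 6
  7 = 1 · 6 + 1
  6 = 6 · 1 + 0
gcd(179, 53) = 1.
Track Bezout coefficients alongside the remainders: start with r₀ = 179 = a·1 + b·0 (s = 1, t = 0) and r₁ = 53 = a·0 + b·1 (s = 0, t = 1); each new remainder r_{k+1} = r_{k-1} − q_k·r_k inherits s_{k+1} = s_{k-1} − q_k·s_k, t_{k+1} = t_{k-1} − q_k·t_k, so r_k = a·s_k + b·t_k at every step:
  q = 3: r = 20, s = 1 − 3·0 = 1, t = 0 − 3·1 = -3  (check: 179·1 + 53·(-3) = 20)
  q = 2: r = 13, s = 0 − 2·1 = -2, t = 1 − 2·(-3) = 7  (check: 179·(-2) + 53·7 = 13)
  q = 1: r = 7, s = 1 − 1·(-2) = 3, t = -3 − 1·7 = -10  (check: 179·3 + 53·(-10) = 7)
  q = 1: r = 6, s = -2 − 1·3 = -5, t = 7 − 1·(-10) = 17  (check: 179·(-5) + 53·17 = 6)
  q = 1: r = 1, s = 3 − 1·(-5) = 8, t = -10 − 1·17 = -27  (check: 179·8 + 53·(-27) = 1)
The row with r = 1 (the gcd) gives the Bezout coefficients s = 8, t = -27.
Result: 179 · (8) + 53 · (-27) = 1.

gcd(179, 53) = 1; s = 8, t = -27 (check: 179·8 + 53·(-27) = 1).


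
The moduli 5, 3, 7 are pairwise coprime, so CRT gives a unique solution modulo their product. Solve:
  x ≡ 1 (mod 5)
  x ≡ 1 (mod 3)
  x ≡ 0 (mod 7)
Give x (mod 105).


Moduli 5, 3, 7 are pairwise coprime; by CRT there is a unique solution modulo M = 5 · 3 · 7 = 105.
Solve pairwise, accumulating the modulus:
  Start with x ≡ 1 (mod 5).
  Combine with x ≡ 1 (mod 3): since gcd(5, 3) = 1, we get a unique residue mod 15.
    Write x = 1 + 5·t and substitute into x ≡ 1 (mod 3): 5·t ≡ 1 − 1 = 0 (mod 3).
    Reduce coefficients mod 3: 2·t ≡ 0 (mod 3).
    The inverse of 2 mod 3 is 2 (since 2·2 = 4 = 1·3 + 1), so t ≡ 2·0 = 0 ≡ 0 (mod 3).
    Then x = 1 + 5·0 = 1, valid modulo lcm(5, 3) = 15: x ≡ 1 (mod 15).
  Combine with x ≡ 0 (mod 7): since gcd(15, 7) = 1, we get a unique residue mod 105.
    Write x = 1 + 15·t and substitute into x ≡ 0 (mod 7): 15·t ≡ 0 − 1 = -1 (mod 7).
    Reduce coefficients mod 7: 1·t ≡ 6 (mod 7).
    So t ≡ 6 (mod 7).
    Then x = 1 + 15·6 = 91, valid modulo lcm(15, 7) = 105: x ≡ 91 (mod 105).
Verify: 91 mod 5 = 1 ✓, 91 mod 3 = 1 ✓, 91 mod 7 = 0 ✓.

x ≡ 91 (mod 105).


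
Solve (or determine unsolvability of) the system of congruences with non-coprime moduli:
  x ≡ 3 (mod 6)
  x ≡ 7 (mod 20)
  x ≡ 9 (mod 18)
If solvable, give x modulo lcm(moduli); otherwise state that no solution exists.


Moduli 6, 20, 18 are not pairwise coprime, so CRT works modulo lcm(m_i) when all pairwise compatibility conditions hold.
Pairwise compatibility: gcd(m_i, m_j) must divide a_i - a_j for every pair.
Merge one congruence at a time:
  Start: x ≡ 3 (mod 6).
  Combine with x ≡ 7 (mod 20): gcd(6, 20) = 2; 7 - 3 = 4, which IS divisible by 2, so compatible.
    Write x = 3 + 6·t and substitute into x ≡ 7 (mod 20): 6·t ≡ 7 − 3 = 4 (mod 20).
    Divide the congruence (and modulus) by g = 2: 3·t ≡ 2 (mod 10).
    The inverse of 3 mod 10 is 7 (since 3·7 = 21 = 2·10 + 1), so t ≡ 7·2 = 14 ≡ 4 (mod 10).
    Then x = 3 + 6·4 = 27, valid modulo lcm(6, 20) = 60: x ≡ 27 (mod 60).
  Combine with x ≡ 9 (mod 18): gcd(60, 18) = 6; 9 - 27 = -18, which IS divisible by 6, so compatible.
    Write x = 27 + 60·t and substitute into x ≡ 9 (mod 18): 60·t ≡ 9 − 27 = -18 (mod 18).
    Divide the congruence (and modulus) by g = 6: 10·t ≡ -3 (mod 3).
    Reduce coefficients mod 3: 1·t ≡ 0 (mod 3).
    So t ≡ 0 (mod 3).
    Then x = 27 + 60·0 = 27, valid modulo lcm(60, 18) = 180: x ≡ 27 (mod 180).
Verify: 27 mod 6 = 3, 27 mod 20 = 7, 27 mod 18 = 9.

x ≡ 27 (mod 180).


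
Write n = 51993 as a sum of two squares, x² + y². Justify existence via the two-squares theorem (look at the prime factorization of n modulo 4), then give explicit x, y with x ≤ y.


Step 1: Factor n = 51993 = 3^2 · 53 · 109.
Step 2: Check the mod-4 condition on each prime factor: 3 ≡ 3 (mod 4), exponent 2 (must be even); 53 ≡ 1 (mod 4), exponent 1; 109 ≡ 1 (mod 4), exponent 1.
All primes ≡ 3 (mod 4) appear to even exponent (or don't appear), so by the two-squares theorem n IS expressible as a sum of two squares.
Step 3: Build a representation. Group n = k² · m with k = 3 and m = 53 · 109 = 5777 (a product of primes ≡ 1 (mod 4)); a representation of m scales to one of n via (k·x)² + (k·y)² = k²(x² + y²). Each prime p ≡ 1 (mod 4) is itself a sum of two squares; find a² by testing p − a² for a perfect square:
  53: 53 − 1² = 52, 53 − 2² = 49 = 7² ⇒ 53 = 2² + 7².
  109: 109 − 1² = 108, 109 − 2² = 105, 109 − 3² = 100 = 10² ⇒ 109 = 3² + 10².
  Combine using the Brahmagupta–Fibonacci identity (a² + b²)(c² + d²) = (ac − bd)² + (ad + bc)² = (ac + bd)² + (ad − bc)²:
  53 · 109 = 5777: from (2² + 7²)(3² + 10²), take (2·3 − 7·10, 2·10 + 7·3) = (6 − 70, 20 + 21) = (-64, 41); dropping signs (only squares matter) gives (64, 41); check 64² + 41² = 4096 + 1681 = 5777 ✓.
  Scale by k = 3: (3·64, 3·41) = (192, 123).
Step 4: Order so x ≤ y and verify: 123² + 192² = 15129 + 36864 = 51993 = n. ✓

n = 51993 = 123² + 192² (one valid representation with x ≤ y).


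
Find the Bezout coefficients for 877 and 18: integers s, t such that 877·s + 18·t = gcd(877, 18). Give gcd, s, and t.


Euclidean algorithm on (877, 18) — divide until remainder is 0:
  877 = 48 · 18 + 13
  18 = 1 · 13 + 5
  13 = 2 · 5 + 3
  5 = 1 · 3 + 2
  3 = 1 · 2 + 1
  2 = 2 · 1 + 0
gcd(877, 18) = 1.
Track Bezout coefficients alongside the remainders: start with r₀ = 877 = a·1 + b·0 (s = 1, t = 0) and r₁ = 18 = a·0 + b·1 (s = 0, t = 1); each new remainder r_{k+1} = r_{k-1} − q_k·r_k inherits s_{k+1} = s_{k-1} − q_k·s_k, t_{k+1} = t_{k-1} − q_k·t_k, so r_k = a·s_k + b·t_k at every step:
  q = 48: r = 13, s = 1 − 48·0 = 1, t = 0 − 48·1 = -48  (check: 877·1 + 18·(-48) = 13)
  q = 1: r = 5, s = 0 − 1·1 = -1, t = 1 − 1·(-48) = 49  (check: 877·(-1) + 18·49 = 5)
  q = 2: r = 3, s = 1 − 2·(-1) = 3, t = -48 − 2·49 = -146  (check: 877·3 + 18·(-146) = 3)
  q = 1: r = 2, s = -1 − 1·3 = -4, t = 49 − 1·(-146) = 195  (check: 877·(-4) + 18·195 = 2)
  q = 1: r = 1, s = 3 − 1·(-4) = 7, t = -146 − 1·195 = -341  (check: 877·7 + 18·(-341) = 1)
The row with r = 1 (the gcd) gives the Bezout coefficients s = 7, t = -341.
Result: 877 · (7) + 18 · (-341) = 1.

gcd(877, 18) = 1; s = 7, t = -341 (check: 877·7 + 18·(-341) = 1).


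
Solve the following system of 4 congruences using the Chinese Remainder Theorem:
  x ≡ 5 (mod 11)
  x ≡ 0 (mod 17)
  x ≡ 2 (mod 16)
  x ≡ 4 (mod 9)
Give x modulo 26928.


Product of moduli M = 11 · 17 · 16 · 9 = 26928.
Merge one congruence at a time:
  Start: x ≡ 5 (mod 11).
  Combine with x ≡ 0 (mod 17); new modulus lcm = 187.
    Write x = 5 + 11·t and substitute into x ≡ 0 (mod 17): 11·t ≡ 0 − 5 = -5 (mod 17).
    Reduce coefficients mod 17: 11·t ≡ 12 (mod 17).
    The inverse of 11 mod 17 is 14 (since 11·14 = 154 = 9·17 + 1), so t ≡ 14·12 = 168 ≡ 15 (mod 17).
    Then x = 5 + 11·15 = 170, valid modulo lcm(11, 17) = 187: x ≡ 170 (mod 187).
  Combine with x ≡ 2 (mod 16); new modulus lcm = 2992.
    Write x = 170 + 187·t and substitute into x ≡ 2 (mod 16): 187·t ≡ 2 − 170 = -168 (mod 16).
    Reduce coefficients mod 16: 11·t ≡ 8 (mod 16).
    The inverse of 11 mod 16 is 3 (since 11·3 = 33 = 2·16 + 1), so t ≡ 3·8 = 24 ≡ 8 (mod 16).
    Then x = 170 + 187·8 = 1666, valid modulo lcm(187, 16) = 2992: x ≡ 1666 (mod 2992).
  Combine with x ≡ 4 (mod 9); new modulus lcm = 26928.
    Write x = 1666 + 2992·t and substitute into x ≡ 4 (mod 9): 2992·t ≡ 4 − 1666 = -1662 (mod 9).
    Reduce coefficients mod 9: 4·t ≡ 3 (mod 9).
    The inverse of 4 mod 9 is 7 (since 4·7 = 28 = 3·9 + 1), so t ≡ 7·3 = 21 ≡ 3 (mod 9).
    Then x = 1666 + 2992·3 = 10642, valid modulo lcm(2992, 9) = 26928: x ≡ 10642 (mod 26928).
Verify against each original: 10642 mod 11 = 5, 10642 mod 17 = 0, 10642 mod 16 = 2, 10642 mod 9 = 4.

x ≡ 10642 (mod 26928).


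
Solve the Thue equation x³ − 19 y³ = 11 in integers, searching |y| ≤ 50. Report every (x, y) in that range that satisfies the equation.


The equation is x³ - 19y³ = 11. For fixed y, x³ = 19·y³ + 11, so a solution requires the RHS to be a perfect cube.
Strategy: iterate y from -50 to 50, compute RHS = 19·y³ + 11, and check whether it is a (positive or negative) perfect cube.
Check small values of y:
  y = 0: RHS = 11 is not a perfect cube.
  y = 1: RHS = 30 is not a perfect cube.
  y = -1: RHS = -8 = (-2)³ ⇒ x = -2 works.
  y = 2: RHS = 163 is not a perfect cube.
  y = -2: RHS = -141 is not a perfect cube.
  y = 3: RHS = 524 is not a perfect cube.
  y = -3: RHS = -502 is not a perfect cube.
Continuing the search up to |y| = 50 finds no further solutions beyond those listed.
Collected solutions: (-2, -1).

Solutions (with |y| ≤ 50): (-2, -1).


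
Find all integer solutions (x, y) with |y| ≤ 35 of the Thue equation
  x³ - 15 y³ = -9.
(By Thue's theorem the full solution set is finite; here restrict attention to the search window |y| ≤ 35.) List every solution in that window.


The equation is x³ - 15y³ = -9. For fixed y, x³ = 15·y³ − 9, so a solution requires the RHS to be a perfect cube.
Strategy: iterate y from -35 to 35, compute RHS = 15·y³ − 9, and check whether it is a (positive or negative) perfect cube.
Check small values of y:
  y = 0: RHS = -9 is not a perfect cube.
  y = 1: RHS = 6 is not a perfect cube.
  y = -1: RHS = -24 is not a perfect cube.
  y = 2: RHS = 111 is not a perfect cube.
  y = -2: RHS = -129 is not a perfect cube.
  y = 3: RHS = 396 is not a perfect cube.
  y = -3: RHS = -414 is not a perfect cube.
Continuing the search up to |y| = 35 finds no solutions either.
No (x, y) in the scanned range satisfies the equation.

No integer solutions with |y| ≤ 35.


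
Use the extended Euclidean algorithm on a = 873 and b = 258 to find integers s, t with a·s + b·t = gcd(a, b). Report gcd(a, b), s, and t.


Euclidean algorithm on (873, 258) — divide until remainder is 0:
  873 = 3 · 258 + 99
  258 = 2 · 99 + 60
  99 = 1 · 60 + 39
  60 = 1 · 39 + 21
  39 = 1 · 21 + 18
  21 = 1 · 18 + 3
  18 = 6 · 3 + 0
gcd(873, 258) = 3.
Track Bezout coefficients alongside the remainders: start with r₀ = 873 = a·1 + b·0 (s = 1, t = 0) and r₁ = 258 = a·0 + b·1 (s = 0, t = 1); each new remainder r_{k+1} = r_{k-1} − q_k·r_k inherits s_{k+1} = s_{k-1} − q_k·s_k, t_{k+1} = t_{k-1} − q_k·t_k, so r_k = a·s_k + b·t_k at every step:
  q = 3: r = 99, s = 1 − 3·0 = 1, t = 0 − 3·1 = -3  (check: 873·1 + 258·(-3) = 99)
  q = 2: r = 60, s = 0 − 2·1 = -2, t = 1 − 2·(-3) = 7  (check: 873·(-2) + 258·7 = 60)
  q = 1: r = 39, s = 1 − 1·(-2) = 3, t = -3 − 1·7 = -10  (check: 873·3 + 258·(-10) = 39)
  q = 1: r = 21, s = -2 − 1·3 = -5, t = 7 − 1·(-10) = 17  (check: 873·(-5) + 258·17 = 21)
  q = 1: r = 18, s = 3 − 1·(-5) = 8, t = -10 − 1·17 = -27  (check: 873·8 + 258·(-27) = 18)
  q = 1: r = 3, s = -5 − 1·8 = -13, t = 17 − 1·(-27) = 44  (check: 873·(-13) + 258·44 = 3)
The row with r = 3 (the gcd) gives the Bezout coefficients s = -13, t = 44.
Result: 873 · (-13) + 258 · (44) = 3.

gcd(873, 258) = 3; s = -13, t = 44 (check: 873·(-13) + 258·44 = 3).


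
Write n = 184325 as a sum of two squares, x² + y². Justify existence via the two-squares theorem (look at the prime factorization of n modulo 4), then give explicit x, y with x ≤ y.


Step 1: Factor n = 184325 = 5^2 · 73 · 101.
Step 2: Check the mod-4 condition on each prime factor: 5 ≡ 1 (mod 4), exponent 2; 73 ≡ 1 (mod 4), exponent 1; 101 ≡ 1 (mod 4), exponent 1.
All primes ≡ 3 (mod 4) appear to even exponent (or don't appear), so by the two-squares theorem n IS expressible as a sum of two squares.
Step 3: Build a representation. Group n = k² · m with k = 5 and m = 73 · 101 = 7373 (a product of primes ≡ 1 (mod 4)); a representation of m scales to one of n via (k·x)² + (k·y)² = k²(x² + y²). Each prime p ≡ 1 (mod 4) is itself a sum of two squares; find a² by testing p − a² for a perfect square:
  73: 73 − 1² = 72, 73 − 2² = 69, 73 − 3² = 64 = 8² ⇒ 73 = 3² + 8².
  101: 101 − 1² = 100 = 10² ⇒ 101 = 1² + 10².
  Combine using the Brahmagupta–Fibonacci identity (a² + b²)(c² + d²) = (ac − bd)² + (ad + bc)² = (ac + bd)² + (ad − bc)²:
  73 · 101 = 7373: from (3² + 8²)(1² + 10²), take (3·1 − 8·10, 3·10 + 8·1) = (3 − 80, 30 + 8) = (-77, 38); dropping signs (only squares matter) gives (77, 38); check 77² + 38² = 5929 + 1444 = 7373 ✓.
  Scale by k = 5: (5·77, 5·38) = (385, 190).
Step 4: Order so x ≤ y and verify: 190² + 385² = 36100 + 148225 = 184325 = n. ✓

n = 184325 = 190² + 385² (one valid representation with x ≤ y).
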